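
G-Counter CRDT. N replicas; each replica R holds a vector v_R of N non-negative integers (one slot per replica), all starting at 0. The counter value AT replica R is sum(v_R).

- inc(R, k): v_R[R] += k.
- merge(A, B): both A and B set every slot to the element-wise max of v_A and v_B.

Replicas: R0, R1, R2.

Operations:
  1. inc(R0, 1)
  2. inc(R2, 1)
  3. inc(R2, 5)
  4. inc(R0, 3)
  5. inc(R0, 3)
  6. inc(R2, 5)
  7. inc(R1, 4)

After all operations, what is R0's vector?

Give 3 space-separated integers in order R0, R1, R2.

Answer: 7 0 0

Derivation:
Op 1: inc R0 by 1 -> R0=(1,0,0) value=1
Op 2: inc R2 by 1 -> R2=(0,0,1) value=1
Op 3: inc R2 by 5 -> R2=(0,0,6) value=6
Op 4: inc R0 by 3 -> R0=(4,0,0) value=4
Op 5: inc R0 by 3 -> R0=(7,0,0) value=7
Op 6: inc R2 by 5 -> R2=(0,0,11) value=11
Op 7: inc R1 by 4 -> R1=(0,4,0) value=4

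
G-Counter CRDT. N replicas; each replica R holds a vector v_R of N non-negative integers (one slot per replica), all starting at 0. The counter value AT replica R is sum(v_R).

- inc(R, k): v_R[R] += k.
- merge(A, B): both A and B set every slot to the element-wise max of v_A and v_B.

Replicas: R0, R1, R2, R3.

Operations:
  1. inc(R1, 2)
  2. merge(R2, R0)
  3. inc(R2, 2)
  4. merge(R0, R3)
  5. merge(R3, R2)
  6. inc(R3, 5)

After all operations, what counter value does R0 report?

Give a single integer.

Answer: 0

Derivation:
Op 1: inc R1 by 2 -> R1=(0,2,0,0) value=2
Op 2: merge R2<->R0 -> R2=(0,0,0,0) R0=(0,0,0,0)
Op 3: inc R2 by 2 -> R2=(0,0,2,0) value=2
Op 4: merge R0<->R3 -> R0=(0,0,0,0) R3=(0,0,0,0)
Op 5: merge R3<->R2 -> R3=(0,0,2,0) R2=(0,0,2,0)
Op 6: inc R3 by 5 -> R3=(0,0,2,5) value=7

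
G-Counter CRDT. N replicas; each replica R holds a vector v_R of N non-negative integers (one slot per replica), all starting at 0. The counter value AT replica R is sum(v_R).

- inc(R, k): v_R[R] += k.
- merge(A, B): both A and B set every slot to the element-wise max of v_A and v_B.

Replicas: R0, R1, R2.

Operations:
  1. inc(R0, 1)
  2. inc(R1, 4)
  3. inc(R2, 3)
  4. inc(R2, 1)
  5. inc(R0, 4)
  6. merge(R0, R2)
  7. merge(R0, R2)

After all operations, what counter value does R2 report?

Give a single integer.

Answer: 9

Derivation:
Op 1: inc R0 by 1 -> R0=(1,0,0) value=1
Op 2: inc R1 by 4 -> R1=(0,4,0) value=4
Op 3: inc R2 by 3 -> R2=(0,0,3) value=3
Op 4: inc R2 by 1 -> R2=(0,0,4) value=4
Op 5: inc R0 by 4 -> R0=(5,0,0) value=5
Op 6: merge R0<->R2 -> R0=(5,0,4) R2=(5,0,4)
Op 7: merge R0<->R2 -> R0=(5,0,4) R2=(5,0,4)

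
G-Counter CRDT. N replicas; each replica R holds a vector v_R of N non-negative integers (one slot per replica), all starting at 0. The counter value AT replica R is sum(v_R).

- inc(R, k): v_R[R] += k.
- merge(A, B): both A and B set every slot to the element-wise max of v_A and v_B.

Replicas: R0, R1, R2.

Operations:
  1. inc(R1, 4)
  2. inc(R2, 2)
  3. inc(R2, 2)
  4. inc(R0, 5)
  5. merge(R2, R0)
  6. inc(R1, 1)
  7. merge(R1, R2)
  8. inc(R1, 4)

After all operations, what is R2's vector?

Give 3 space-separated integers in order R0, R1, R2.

Answer: 5 5 4

Derivation:
Op 1: inc R1 by 4 -> R1=(0,4,0) value=4
Op 2: inc R2 by 2 -> R2=(0,0,2) value=2
Op 3: inc R2 by 2 -> R2=(0,0,4) value=4
Op 4: inc R0 by 5 -> R0=(5,0,0) value=5
Op 5: merge R2<->R0 -> R2=(5,0,4) R0=(5,0,4)
Op 6: inc R1 by 1 -> R1=(0,5,0) value=5
Op 7: merge R1<->R2 -> R1=(5,5,4) R2=(5,5,4)
Op 8: inc R1 by 4 -> R1=(5,9,4) value=18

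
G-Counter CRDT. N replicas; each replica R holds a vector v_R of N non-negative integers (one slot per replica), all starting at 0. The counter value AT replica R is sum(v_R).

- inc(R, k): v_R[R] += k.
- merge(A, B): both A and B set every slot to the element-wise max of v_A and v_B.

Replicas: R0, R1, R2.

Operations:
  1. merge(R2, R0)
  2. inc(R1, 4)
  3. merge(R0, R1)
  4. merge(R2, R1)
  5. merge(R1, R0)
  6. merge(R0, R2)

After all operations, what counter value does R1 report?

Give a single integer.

Answer: 4

Derivation:
Op 1: merge R2<->R0 -> R2=(0,0,0) R0=(0,0,0)
Op 2: inc R1 by 4 -> R1=(0,4,0) value=4
Op 3: merge R0<->R1 -> R0=(0,4,0) R1=(0,4,0)
Op 4: merge R2<->R1 -> R2=(0,4,0) R1=(0,4,0)
Op 5: merge R1<->R0 -> R1=(0,4,0) R0=(0,4,0)
Op 6: merge R0<->R2 -> R0=(0,4,0) R2=(0,4,0)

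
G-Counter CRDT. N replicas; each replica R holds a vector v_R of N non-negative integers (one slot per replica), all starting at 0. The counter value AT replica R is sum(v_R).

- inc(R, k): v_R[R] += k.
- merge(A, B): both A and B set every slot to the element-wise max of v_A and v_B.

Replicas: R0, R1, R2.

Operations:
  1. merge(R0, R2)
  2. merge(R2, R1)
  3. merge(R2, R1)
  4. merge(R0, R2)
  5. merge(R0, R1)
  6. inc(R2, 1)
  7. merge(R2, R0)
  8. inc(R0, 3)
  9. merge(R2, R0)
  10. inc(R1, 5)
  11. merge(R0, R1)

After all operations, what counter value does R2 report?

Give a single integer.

Op 1: merge R0<->R2 -> R0=(0,0,0) R2=(0,0,0)
Op 2: merge R2<->R1 -> R2=(0,0,0) R1=(0,0,0)
Op 3: merge R2<->R1 -> R2=(0,0,0) R1=(0,0,0)
Op 4: merge R0<->R2 -> R0=(0,0,0) R2=(0,0,0)
Op 5: merge R0<->R1 -> R0=(0,0,0) R1=(0,0,0)
Op 6: inc R2 by 1 -> R2=(0,0,1) value=1
Op 7: merge R2<->R0 -> R2=(0,0,1) R0=(0,0,1)
Op 8: inc R0 by 3 -> R0=(3,0,1) value=4
Op 9: merge R2<->R0 -> R2=(3,0,1) R0=(3,0,1)
Op 10: inc R1 by 5 -> R1=(0,5,0) value=5
Op 11: merge R0<->R1 -> R0=(3,5,1) R1=(3,5,1)

Answer: 4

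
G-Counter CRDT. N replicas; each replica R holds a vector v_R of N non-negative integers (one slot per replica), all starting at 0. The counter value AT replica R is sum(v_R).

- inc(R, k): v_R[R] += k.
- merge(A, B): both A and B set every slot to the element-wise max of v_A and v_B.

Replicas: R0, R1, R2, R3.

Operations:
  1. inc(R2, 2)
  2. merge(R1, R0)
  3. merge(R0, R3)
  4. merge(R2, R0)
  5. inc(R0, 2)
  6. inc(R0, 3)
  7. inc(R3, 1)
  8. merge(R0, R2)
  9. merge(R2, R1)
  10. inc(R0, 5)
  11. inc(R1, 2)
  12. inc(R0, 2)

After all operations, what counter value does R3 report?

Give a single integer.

Answer: 1

Derivation:
Op 1: inc R2 by 2 -> R2=(0,0,2,0) value=2
Op 2: merge R1<->R0 -> R1=(0,0,0,0) R0=(0,0,0,0)
Op 3: merge R0<->R3 -> R0=(0,0,0,0) R3=(0,0,0,0)
Op 4: merge R2<->R0 -> R2=(0,0,2,0) R0=(0,0,2,0)
Op 5: inc R0 by 2 -> R0=(2,0,2,0) value=4
Op 6: inc R0 by 3 -> R0=(5,0,2,0) value=7
Op 7: inc R3 by 1 -> R3=(0,0,0,1) value=1
Op 8: merge R0<->R2 -> R0=(5,0,2,0) R2=(5,0,2,0)
Op 9: merge R2<->R1 -> R2=(5,0,2,0) R1=(5,0,2,0)
Op 10: inc R0 by 5 -> R0=(10,0,2,0) value=12
Op 11: inc R1 by 2 -> R1=(5,2,2,0) value=9
Op 12: inc R0 by 2 -> R0=(12,0,2,0) value=14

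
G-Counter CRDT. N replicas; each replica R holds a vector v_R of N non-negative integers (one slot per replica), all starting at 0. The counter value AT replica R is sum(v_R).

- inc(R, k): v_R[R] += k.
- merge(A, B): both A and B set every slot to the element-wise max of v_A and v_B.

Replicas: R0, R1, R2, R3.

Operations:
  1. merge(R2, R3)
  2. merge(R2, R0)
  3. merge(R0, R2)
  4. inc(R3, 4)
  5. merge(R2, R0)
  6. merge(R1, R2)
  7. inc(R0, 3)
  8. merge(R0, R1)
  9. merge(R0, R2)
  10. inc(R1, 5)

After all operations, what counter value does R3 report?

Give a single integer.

Op 1: merge R2<->R3 -> R2=(0,0,0,0) R3=(0,0,0,0)
Op 2: merge R2<->R0 -> R2=(0,0,0,0) R0=(0,0,0,0)
Op 3: merge R0<->R2 -> R0=(0,0,0,0) R2=(0,0,0,0)
Op 4: inc R3 by 4 -> R3=(0,0,0,4) value=4
Op 5: merge R2<->R0 -> R2=(0,0,0,0) R0=(0,0,0,0)
Op 6: merge R1<->R2 -> R1=(0,0,0,0) R2=(0,0,0,0)
Op 7: inc R0 by 3 -> R0=(3,0,0,0) value=3
Op 8: merge R0<->R1 -> R0=(3,0,0,0) R1=(3,0,0,0)
Op 9: merge R0<->R2 -> R0=(3,0,0,0) R2=(3,0,0,0)
Op 10: inc R1 by 5 -> R1=(3,5,0,0) value=8

Answer: 4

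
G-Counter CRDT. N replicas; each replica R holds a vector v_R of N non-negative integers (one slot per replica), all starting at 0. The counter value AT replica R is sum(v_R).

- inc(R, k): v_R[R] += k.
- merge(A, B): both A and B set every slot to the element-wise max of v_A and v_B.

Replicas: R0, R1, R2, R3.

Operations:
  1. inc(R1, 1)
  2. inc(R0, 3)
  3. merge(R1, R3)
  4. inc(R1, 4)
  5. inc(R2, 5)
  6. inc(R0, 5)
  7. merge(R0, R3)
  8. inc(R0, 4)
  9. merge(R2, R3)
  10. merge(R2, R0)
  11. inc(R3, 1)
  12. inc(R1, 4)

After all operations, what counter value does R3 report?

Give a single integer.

Op 1: inc R1 by 1 -> R1=(0,1,0,0) value=1
Op 2: inc R0 by 3 -> R0=(3,0,0,0) value=3
Op 3: merge R1<->R3 -> R1=(0,1,0,0) R3=(0,1,0,0)
Op 4: inc R1 by 4 -> R1=(0,5,0,0) value=5
Op 5: inc R2 by 5 -> R2=(0,0,5,0) value=5
Op 6: inc R0 by 5 -> R0=(8,0,0,0) value=8
Op 7: merge R0<->R3 -> R0=(8,1,0,0) R3=(8,1,0,0)
Op 8: inc R0 by 4 -> R0=(12,1,0,0) value=13
Op 9: merge R2<->R3 -> R2=(8,1,5,0) R3=(8,1,5,0)
Op 10: merge R2<->R0 -> R2=(12,1,5,0) R0=(12,1,5,0)
Op 11: inc R3 by 1 -> R3=(8,1,5,1) value=15
Op 12: inc R1 by 4 -> R1=(0,9,0,0) value=9

Answer: 15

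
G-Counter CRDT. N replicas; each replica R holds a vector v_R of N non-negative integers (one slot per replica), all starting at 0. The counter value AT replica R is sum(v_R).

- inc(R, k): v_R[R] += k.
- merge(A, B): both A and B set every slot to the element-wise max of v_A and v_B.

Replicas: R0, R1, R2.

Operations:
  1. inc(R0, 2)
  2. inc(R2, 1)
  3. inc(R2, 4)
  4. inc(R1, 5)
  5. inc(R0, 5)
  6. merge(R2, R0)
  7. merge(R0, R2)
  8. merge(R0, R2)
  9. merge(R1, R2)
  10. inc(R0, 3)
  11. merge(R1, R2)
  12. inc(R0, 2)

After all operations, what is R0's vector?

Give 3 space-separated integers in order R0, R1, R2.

Op 1: inc R0 by 2 -> R0=(2,0,0) value=2
Op 2: inc R2 by 1 -> R2=(0,0,1) value=1
Op 3: inc R2 by 4 -> R2=(0,0,5) value=5
Op 4: inc R1 by 5 -> R1=(0,5,0) value=5
Op 5: inc R0 by 5 -> R0=(7,0,0) value=7
Op 6: merge R2<->R0 -> R2=(7,0,5) R0=(7,0,5)
Op 7: merge R0<->R2 -> R0=(7,0,5) R2=(7,0,5)
Op 8: merge R0<->R2 -> R0=(7,0,5) R2=(7,0,5)
Op 9: merge R1<->R2 -> R1=(7,5,5) R2=(7,5,5)
Op 10: inc R0 by 3 -> R0=(10,0,5) value=15
Op 11: merge R1<->R2 -> R1=(7,5,5) R2=(7,5,5)
Op 12: inc R0 by 2 -> R0=(12,0,5) value=17

Answer: 12 0 5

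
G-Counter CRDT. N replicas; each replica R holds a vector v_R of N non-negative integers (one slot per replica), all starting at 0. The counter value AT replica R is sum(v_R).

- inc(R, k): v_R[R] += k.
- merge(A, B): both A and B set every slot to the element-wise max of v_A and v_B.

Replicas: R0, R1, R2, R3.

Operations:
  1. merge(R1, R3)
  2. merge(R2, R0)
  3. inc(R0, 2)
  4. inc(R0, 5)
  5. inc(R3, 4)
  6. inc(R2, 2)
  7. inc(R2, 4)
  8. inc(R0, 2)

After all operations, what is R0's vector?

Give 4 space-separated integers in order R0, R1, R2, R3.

Op 1: merge R1<->R3 -> R1=(0,0,0,0) R3=(0,0,0,0)
Op 2: merge R2<->R0 -> R2=(0,0,0,0) R0=(0,0,0,0)
Op 3: inc R0 by 2 -> R0=(2,0,0,0) value=2
Op 4: inc R0 by 5 -> R0=(7,0,0,0) value=7
Op 5: inc R3 by 4 -> R3=(0,0,0,4) value=4
Op 6: inc R2 by 2 -> R2=(0,0,2,0) value=2
Op 7: inc R2 by 4 -> R2=(0,0,6,0) value=6
Op 8: inc R0 by 2 -> R0=(9,0,0,0) value=9

Answer: 9 0 0 0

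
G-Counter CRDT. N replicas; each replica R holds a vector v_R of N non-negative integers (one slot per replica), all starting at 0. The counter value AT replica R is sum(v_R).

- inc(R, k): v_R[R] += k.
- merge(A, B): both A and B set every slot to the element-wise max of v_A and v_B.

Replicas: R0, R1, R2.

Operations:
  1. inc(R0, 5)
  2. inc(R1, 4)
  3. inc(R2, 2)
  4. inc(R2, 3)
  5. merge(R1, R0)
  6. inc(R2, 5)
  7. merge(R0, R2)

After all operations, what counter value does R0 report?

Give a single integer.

Op 1: inc R0 by 5 -> R0=(5,0,0) value=5
Op 2: inc R1 by 4 -> R1=(0,4,0) value=4
Op 3: inc R2 by 2 -> R2=(0,0,2) value=2
Op 4: inc R2 by 3 -> R2=(0,0,5) value=5
Op 5: merge R1<->R0 -> R1=(5,4,0) R0=(5,4,0)
Op 6: inc R2 by 5 -> R2=(0,0,10) value=10
Op 7: merge R0<->R2 -> R0=(5,4,10) R2=(5,4,10)

Answer: 19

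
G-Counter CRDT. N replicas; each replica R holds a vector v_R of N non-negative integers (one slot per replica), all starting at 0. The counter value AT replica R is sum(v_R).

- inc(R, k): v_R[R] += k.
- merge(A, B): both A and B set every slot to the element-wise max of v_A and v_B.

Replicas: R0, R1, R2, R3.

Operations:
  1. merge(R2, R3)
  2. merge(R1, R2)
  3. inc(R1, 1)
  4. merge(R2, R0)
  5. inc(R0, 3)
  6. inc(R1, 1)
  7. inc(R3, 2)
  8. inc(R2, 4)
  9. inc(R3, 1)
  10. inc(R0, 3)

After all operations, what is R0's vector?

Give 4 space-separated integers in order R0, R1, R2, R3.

Answer: 6 0 0 0

Derivation:
Op 1: merge R2<->R3 -> R2=(0,0,0,0) R3=(0,0,0,0)
Op 2: merge R1<->R2 -> R1=(0,0,0,0) R2=(0,0,0,0)
Op 3: inc R1 by 1 -> R1=(0,1,0,0) value=1
Op 4: merge R2<->R0 -> R2=(0,0,0,0) R0=(0,0,0,0)
Op 5: inc R0 by 3 -> R0=(3,0,0,0) value=3
Op 6: inc R1 by 1 -> R1=(0,2,0,0) value=2
Op 7: inc R3 by 2 -> R3=(0,0,0,2) value=2
Op 8: inc R2 by 4 -> R2=(0,0,4,0) value=4
Op 9: inc R3 by 1 -> R3=(0,0,0,3) value=3
Op 10: inc R0 by 3 -> R0=(6,0,0,0) value=6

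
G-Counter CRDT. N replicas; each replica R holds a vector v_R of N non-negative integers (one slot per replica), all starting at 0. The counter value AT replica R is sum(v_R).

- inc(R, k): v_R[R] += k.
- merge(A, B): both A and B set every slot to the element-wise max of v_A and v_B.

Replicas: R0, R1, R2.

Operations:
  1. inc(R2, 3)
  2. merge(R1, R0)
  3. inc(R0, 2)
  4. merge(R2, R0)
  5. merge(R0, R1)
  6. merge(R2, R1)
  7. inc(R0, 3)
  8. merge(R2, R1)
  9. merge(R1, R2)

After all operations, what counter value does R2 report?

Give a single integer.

Op 1: inc R2 by 3 -> R2=(0,0,3) value=3
Op 2: merge R1<->R0 -> R1=(0,0,0) R0=(0,0,0)
Op 3: inc R0 by 2 -> R0=(2,0,0) value=2
Op 4: merge R2<->R0 -> R2=(2,0,3) R0=(2,0,3)
Op 5: merge R0<->R1 -> R0=(2,0,3) R1=(2,0,3)
Op 6: merge R2<->R1 -> R2=(2,0,3) R1=(2,0,3)
Op 7: inc R0 by 3 -> R0=(5,0,3) value=8
Op 8: merge R2<->R1 -> R2=(2,0,3) R1=(2,0,3)
Op 9: merge R1<->R2 -> R1=(2,0,3) R2=(2,0,3)

Answer: 5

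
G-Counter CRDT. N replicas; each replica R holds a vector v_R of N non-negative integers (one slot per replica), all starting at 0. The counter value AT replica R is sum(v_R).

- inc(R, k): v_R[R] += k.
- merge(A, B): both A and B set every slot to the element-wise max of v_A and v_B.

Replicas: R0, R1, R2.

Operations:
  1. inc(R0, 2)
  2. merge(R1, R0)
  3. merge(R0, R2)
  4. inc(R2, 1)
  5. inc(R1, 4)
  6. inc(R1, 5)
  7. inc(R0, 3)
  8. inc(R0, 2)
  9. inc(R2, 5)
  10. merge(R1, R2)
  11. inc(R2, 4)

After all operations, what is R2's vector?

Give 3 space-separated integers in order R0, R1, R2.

Answer: 2 9 10

Derivation:
Op 1: inc R0 by 2 -> R0=(2,0,0) value=2
Op 2: merge R1<->R0 -> R1=(2,0,0) R0=(2,0,0)
Op 3: merge R0<->R2 -> R0=(2,0,0) R2=(2,0,0)
Op 4: inc R2 by 1 -> R2=(2,0,1) value=3
Op 5: inc R1 by 4 -> R1=(2,4,0) value=6
Op 6: inc R1 by 5 -> R1=(2,9,0) value=11
Op 7: inc R0 by 3 -> R0=(5,0,0) value=5
Op 8: inc R0 by 2 -> R0=(7,0,0) value=7
Op 9: inc R2 by 5 -> R2=(2,0,6) value=8
Op 10: merge R1<->R2 -> R1=(2,9,6) R2=(2,9,6)
Op 11: inc R2 by 4 -> R2=(2,9,10) value=21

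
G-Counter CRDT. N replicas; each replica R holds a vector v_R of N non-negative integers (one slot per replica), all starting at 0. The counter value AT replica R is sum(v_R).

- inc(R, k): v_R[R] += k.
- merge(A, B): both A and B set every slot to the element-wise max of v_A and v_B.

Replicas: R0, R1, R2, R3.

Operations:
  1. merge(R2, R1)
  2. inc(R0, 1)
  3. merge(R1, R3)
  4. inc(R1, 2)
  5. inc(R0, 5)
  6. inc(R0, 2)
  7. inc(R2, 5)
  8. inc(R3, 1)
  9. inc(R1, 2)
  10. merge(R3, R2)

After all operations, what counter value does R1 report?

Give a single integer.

Answer: 4

Derivation:
Op 1: merge R2<->R1 -> R2=(0,0,0,0) R1=(0,0,0,0)
Op 2: inc R0 by 1 -> R0=(1,0,0,0) value=1
Op 3: merge R1<->R3 -> R1=(0,0,0,0) R3=(0,0,0,0)
Op 4: inc R1 by 2 -> R1=(0,2,0,0) value=2
Op 5: inc R0 by 5 -> R0=(6,0,0,0) value=6
Op 6: inc R0 by 2 -> R0=(8,0,0,0) value=8
Op 7: inc R2 by 5 -> R2=(0,0,5,0) value=5
Op 8: inc R3 by 1 -> R3=(0,0,0,1) value=1
Op 9: inc R1 by 2 -> R1=(0,4,0,0) value=4
Op 10: merge R3<->R2 -> R3=(0,0,5,1) R2=(0,0,5,1)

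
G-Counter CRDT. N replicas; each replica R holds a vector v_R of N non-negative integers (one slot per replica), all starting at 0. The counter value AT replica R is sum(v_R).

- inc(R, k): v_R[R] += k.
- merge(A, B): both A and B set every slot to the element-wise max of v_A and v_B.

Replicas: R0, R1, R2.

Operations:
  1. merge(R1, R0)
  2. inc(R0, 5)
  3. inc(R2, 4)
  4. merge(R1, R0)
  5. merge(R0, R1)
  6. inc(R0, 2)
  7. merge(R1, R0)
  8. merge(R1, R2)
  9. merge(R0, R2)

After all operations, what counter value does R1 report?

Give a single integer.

Op 1: merge R1<->R0 -> R1=(0,0,0) R0=(0,0,0)
Op 2: inc R0 by 5 -> R0=(5,0,0) value=5
Op 3: inc R2 by 4 -> R2=(0,0,4) value=4
Op 4: merge R1<->R0 -> R1=(5,0,0) R0=(5,0,0)
Op 5: merge R0<->R1 -> R0=(5,0,0) R1=(5,0,0)
Op 6: inc R0 by 2 -> R0=(7,0,0) value=7
Op 7: merge R1<->R0 -> R1=(7,0,0) R0=(7,0,0)
Op 8: merge R1<->R2 -> R1=(7,0,4) R2=(7,0,4)
Op 9: merge R0<->R2 -> R0=(7,0,4) R2=(7,0,4)

Answer: 11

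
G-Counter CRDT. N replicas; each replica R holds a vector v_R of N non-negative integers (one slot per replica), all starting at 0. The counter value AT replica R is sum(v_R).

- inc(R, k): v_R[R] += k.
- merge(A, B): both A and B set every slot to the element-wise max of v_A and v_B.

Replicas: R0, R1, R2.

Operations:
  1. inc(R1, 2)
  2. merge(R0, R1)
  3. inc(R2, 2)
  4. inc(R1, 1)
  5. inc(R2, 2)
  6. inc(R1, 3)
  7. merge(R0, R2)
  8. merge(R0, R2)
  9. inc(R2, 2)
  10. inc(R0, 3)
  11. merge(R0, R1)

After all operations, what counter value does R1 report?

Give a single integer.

Answer: 13

Derivation:
Op 1: inc R1 by 2 -> R1=(0,2,0) value=2
Op 2: merge R0<->R1 -> R0=(0,2,0) R1=(0,2,0)
Op 3: inc R2 by 2 -> R2=(0,0,2) value=2
Op 4: inc R1 by 1 -> R1=(0,3,0) value=3
Op 5: inc R2 by 2 -> R2=(0,0,4) value=4
Op 6: inc R1 by 3 -> R1=(0,6,0) value=6
Op 7: merge R0<->R2 -> R0=(0,2,4) R2=(0,2,4)
Op 8: merge R0<->R2 -> R0=(0,2,4) R2=(0,2,4)
Op 9: inc R2 by 2 -> R2=(0,2,6) value=8
Op 10: inc R0 by 3 -> R0=(3,2,4) value=9
Op 11: merge R0<->R1 -> R0=(3,6,4) R1=(3,6,4)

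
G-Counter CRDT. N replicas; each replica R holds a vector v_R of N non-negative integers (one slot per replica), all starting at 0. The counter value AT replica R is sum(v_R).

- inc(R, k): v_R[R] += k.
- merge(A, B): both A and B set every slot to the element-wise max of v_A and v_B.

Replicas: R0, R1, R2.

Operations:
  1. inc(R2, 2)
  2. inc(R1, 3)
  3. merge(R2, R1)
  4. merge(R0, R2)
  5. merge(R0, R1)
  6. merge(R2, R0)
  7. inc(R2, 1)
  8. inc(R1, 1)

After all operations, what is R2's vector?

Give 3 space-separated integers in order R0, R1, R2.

Op 1: inc R2 by 2 -> R2=(0,0,2) value=2
Op 2: inc R1 by 3 -> R1=(0,3,0) value=3
Op 3: merge R2<->R1 -> R2=(0,3,2) R1=(0,3,2)
Op 4: merge R0<->R2 -> R0=(0,3,2) R2=(0,3,2)
Op 5: merge R0<->R1 -> R0=(0,3,2) R1=(0,3,2)
Op 6: merge R2<->R0 -> R2=(0,3,2) R0=(0,3,2)
Op 7: inc R2 by 1 -> R2=(0,3,3) value=6
Op 8: inc R1 by 1 -> R1=(0,4,2) value=6

Answer: 0 3 3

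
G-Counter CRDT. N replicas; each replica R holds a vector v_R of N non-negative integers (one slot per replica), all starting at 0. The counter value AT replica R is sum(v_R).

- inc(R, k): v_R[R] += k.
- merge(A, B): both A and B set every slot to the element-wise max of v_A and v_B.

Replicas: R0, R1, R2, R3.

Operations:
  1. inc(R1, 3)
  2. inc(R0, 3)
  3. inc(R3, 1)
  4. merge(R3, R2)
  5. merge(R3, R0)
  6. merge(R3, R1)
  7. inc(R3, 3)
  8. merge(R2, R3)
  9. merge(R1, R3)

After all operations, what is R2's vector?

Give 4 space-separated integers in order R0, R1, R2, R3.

Op 1: inc R1 by 3 -> R1=(0,3,0,0) value=3
Op 2: inc R0 by 3 -> R0=(3,0,0,0) value=3
Op 3: inc R3 by 1 -> R3=(0,0,0,1) value=1
Op 4: merge R3<->R2 -> R3=(0,0,0,1) R2=(0,0,0,1)
Op 5: merge R3<->R0 -> R3=(3,0,0,1) R0=(3,0,0,1)
Op 6: merge R3<->R1 -> R3=(3,3,0,1) R1=(3,3,0,1)
Op 7: inc R3 by 3 -> R3=(3,3,0,4) value=10
Op 8: merge R2<->R3 -> R2=(3,3,0,4) R3=(3,3,0,4)
Op 9: merge R1<->R3 -> R1=(3,3,0,4) R3=(3,3,0,4)

Answer: 3 3 0 4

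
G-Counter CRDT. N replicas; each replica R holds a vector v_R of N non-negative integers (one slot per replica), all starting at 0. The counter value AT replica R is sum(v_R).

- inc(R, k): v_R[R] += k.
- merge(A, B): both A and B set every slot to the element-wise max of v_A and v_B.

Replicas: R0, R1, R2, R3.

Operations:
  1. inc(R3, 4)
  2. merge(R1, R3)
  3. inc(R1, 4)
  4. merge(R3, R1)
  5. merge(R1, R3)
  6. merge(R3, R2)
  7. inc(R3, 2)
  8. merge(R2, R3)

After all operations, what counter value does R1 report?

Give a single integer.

Answer: 8

Derivation:
Op 1: inc R3 by 4 -> R3=(0,0,0,4) value=4
Op 2: merge R1<->R3 -> R1=(0,0,0,4) R3=(0,0,0,4)
Op 3: inc R1 by 4 -> R1=(0,4,0,4) value=8
Op 4: merge R3<->R1 -> R3=(0,4,0,4) R1=(0,4,0,4)
Op 5: merge R1<->R3 -> R1=(0,4,0,4) R3=(0,4,0,4)
Op 6: merge R3<->R2 -> R3=(0,4,0,4) R2=(0,4,0,4)
Op 7: inc R3 by 2 -> R3=(0,4,0,6) value=10
Op 8: merge R2<->R3 -> R2=(0,4,0,6) R3=(0,4,0,6)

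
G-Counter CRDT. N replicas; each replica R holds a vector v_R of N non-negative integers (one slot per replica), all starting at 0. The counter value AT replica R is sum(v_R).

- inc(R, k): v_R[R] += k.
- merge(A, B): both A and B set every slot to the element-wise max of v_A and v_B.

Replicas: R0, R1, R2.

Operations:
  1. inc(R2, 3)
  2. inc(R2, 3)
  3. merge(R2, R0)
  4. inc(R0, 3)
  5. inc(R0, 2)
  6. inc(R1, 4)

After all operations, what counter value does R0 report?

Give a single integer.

Op 1: inc R2 by 3 -> R2=(0,0,3) value=3
Op 2: inc R2 by 3 -> R2=(0,0,6) value=6
Op 3: merge R2<->R0 -> R2=(0,0,6) R0=(0,0,6)
Op 4: inc R0 by 3 -> R0=(3,0,6) value=9
Op 5: inc R0 by 2 -> R0=(5,0,6) value=11
Op 6: inc R1 by 4 -> R1=(0,4,0) value=4

Answer: 11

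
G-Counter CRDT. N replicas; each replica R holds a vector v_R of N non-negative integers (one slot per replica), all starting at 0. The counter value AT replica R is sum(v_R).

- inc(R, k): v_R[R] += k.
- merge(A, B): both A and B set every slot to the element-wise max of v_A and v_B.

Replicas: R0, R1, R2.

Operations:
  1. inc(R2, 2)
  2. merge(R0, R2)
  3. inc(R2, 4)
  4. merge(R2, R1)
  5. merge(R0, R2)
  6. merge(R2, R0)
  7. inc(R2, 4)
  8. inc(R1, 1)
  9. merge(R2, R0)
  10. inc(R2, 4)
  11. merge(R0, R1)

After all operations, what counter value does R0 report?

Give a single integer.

Op 1: inc R2 by 2 -> R2=(0,0,2) value=2
Op 2: merge R0<->R2 -> R0=(0,0,2) R2=(0,0,2)
Op 3: inc R2 by 4 -> R2=(0,0,6) value=6
Op 4: merge R2<->R1 -> R2=(0,0,6) R1=(0,0,6)
Op 5: merge R0<->R2 -> R0=(0,0,6) R2=(0,0,6)
Op 6: merge R2<->R0 -> R2=(0,0,6) R0=(0,0,6)
Op 7: inc R2 by 4 -> R2=(0,0,10) value=10
Op 8: inc R1 by 1 -> R1=(0,1,6) value=7
Op 9: merge R2<->R0 -> R2=(0,0,10) R0=(0,0,10)
Op 10: inc R2 by 4 -> R2=(0,0,14) value=14
Op 11: merge R0<->R1 -> R0=(0,1,10) R1=(0,1,10)

Answer: 11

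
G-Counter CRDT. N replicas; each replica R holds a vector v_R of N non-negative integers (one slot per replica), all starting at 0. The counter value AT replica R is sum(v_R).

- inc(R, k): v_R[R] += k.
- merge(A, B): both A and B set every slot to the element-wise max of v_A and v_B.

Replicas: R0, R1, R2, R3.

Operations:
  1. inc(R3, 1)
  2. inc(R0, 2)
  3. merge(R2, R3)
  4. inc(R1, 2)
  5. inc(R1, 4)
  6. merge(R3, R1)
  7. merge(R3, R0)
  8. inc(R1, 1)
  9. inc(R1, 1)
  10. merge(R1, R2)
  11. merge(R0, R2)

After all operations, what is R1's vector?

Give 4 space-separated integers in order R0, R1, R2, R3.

Op 1: inc R3 by 1 -> R3=(0,0,0,1) value=1
Op 2: inc R0 by 2 -> R0=(2,0,0,0) value=2
Op 3: merge R2<->R3 -> R2=(0,0,0,1) R3=(0,0,0,1)
Op 4: inc R1 by 2 -> R1=(0,2,0,0) value=2
Op 5: inc R1 by 4 -> R1=(0,6,0,0) value=6
Op 6: merge R3<->R1 -> R3=(0,6,0,1) R1=(0,6,0,1)
Op 7: merge R3<->R0 -> R3=(2,6,0,1) R0=(2,6,0,1)
Op 8: inc R1 by 1 -> R1=(0,7,0,1) value=8
Op 9: inc R1 by 1 -> R1=(0,8,0,1) value=9
Op 10: merge R1<->R2 -> R1=(0,8,0,1) R2=(0,8,0,1)
Op 11: merge R0<->R2 -> R0=(2,8,0,1) R2=(2,8,0,1)

Answer: 0 8 0 1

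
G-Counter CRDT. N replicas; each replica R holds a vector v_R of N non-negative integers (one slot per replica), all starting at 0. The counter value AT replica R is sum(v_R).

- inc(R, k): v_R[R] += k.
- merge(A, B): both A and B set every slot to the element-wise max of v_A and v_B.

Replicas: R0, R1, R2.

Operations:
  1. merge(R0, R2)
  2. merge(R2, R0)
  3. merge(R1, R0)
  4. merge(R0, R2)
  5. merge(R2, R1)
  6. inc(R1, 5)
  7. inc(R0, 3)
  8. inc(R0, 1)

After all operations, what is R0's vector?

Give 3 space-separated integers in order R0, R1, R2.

Op 1: merge R0<->R2 -> R0=(0,0,0) R2=(0,0,0)
Op 2: merge R2<->R0 -> R2=(0,0,0) R0=(0,0,0)
Op 3: merge R1<->R0 -> R1=(0,0,0) R0=(0,0,0)
Op 4: merge R0<->R2 -> R0=(0,0,0) R2=(0,0,0)
Op 5: merge R2<->R1 -> R2=(0,0,0) R1=(0,0,0)
Op 6: inc R1 by 5 -> R1=(0,5,0) value=5
Op 7: inc R0 by 3 -> R0=(3,0,0) value=3
Op 8: inc R0 by 1 -> R0=(4,0,0) value=4

Answer: 4 0 0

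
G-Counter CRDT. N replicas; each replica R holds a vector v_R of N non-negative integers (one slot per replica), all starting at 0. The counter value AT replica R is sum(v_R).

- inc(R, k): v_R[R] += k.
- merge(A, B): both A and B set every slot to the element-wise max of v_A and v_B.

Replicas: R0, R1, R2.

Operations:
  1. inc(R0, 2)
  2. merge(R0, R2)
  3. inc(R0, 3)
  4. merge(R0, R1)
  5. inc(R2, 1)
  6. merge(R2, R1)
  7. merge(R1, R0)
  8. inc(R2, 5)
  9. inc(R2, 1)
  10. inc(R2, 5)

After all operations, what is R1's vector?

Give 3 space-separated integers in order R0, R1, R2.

Op 1: inc R0 by 2 -> R0=(2,0,0) value=2
Op 2: merge R0<->R2 -> R0=(2,0,0) R2=(2,0,0)
Op 3: inc R0 by 3 -> R0=(5,0,0) value=5
Op 4: merge R0<->R1 -> R0=(5,0,0) R1=(5,0,0)
Op 5: inc R2 by 1 -> R2=(2,0,1) value=3
Op 6: merge R2<->R1 -> R2=(5,0,1) R1=(5,0,1)
Op 7: merge R1<->R0 -> R1=(5,0,1) R0=(5,0,1)
Op 8: inc R2 by 5 -> R2=(5,0,6) value=11
Op 9: inc R2 by 1 -> R2=(5,0,7) value=12
Op 10: inc R2 by 5 -> R2=(5,0,12) value=17

Answer: 5 0 1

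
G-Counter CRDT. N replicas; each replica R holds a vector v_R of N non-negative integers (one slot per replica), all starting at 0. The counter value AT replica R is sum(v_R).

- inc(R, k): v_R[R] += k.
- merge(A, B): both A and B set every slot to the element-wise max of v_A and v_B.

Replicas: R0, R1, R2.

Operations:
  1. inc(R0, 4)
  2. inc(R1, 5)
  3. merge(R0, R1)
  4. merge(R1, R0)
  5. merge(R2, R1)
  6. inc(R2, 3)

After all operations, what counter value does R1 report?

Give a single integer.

Answer: 9

Derivation:
Op 1: inc R0 by 4 -> R0=(4,0,0) value=4
Op 2: inc R1 by 5 -> R1=(0,5,0) value=5
Op 3: merge R0<->R1 -> R0=(4,5,0) R1=(4,5,0)
Op 4: merge R1<->R0 -> R1=(4,5,0) R0=(4,5,0)
Op 5: merge R2<->R1 -> R2=(4,5,0) R1=(4,5,0)
Op 6: inc R2 by 3 -> R2=(4,5,3) value=12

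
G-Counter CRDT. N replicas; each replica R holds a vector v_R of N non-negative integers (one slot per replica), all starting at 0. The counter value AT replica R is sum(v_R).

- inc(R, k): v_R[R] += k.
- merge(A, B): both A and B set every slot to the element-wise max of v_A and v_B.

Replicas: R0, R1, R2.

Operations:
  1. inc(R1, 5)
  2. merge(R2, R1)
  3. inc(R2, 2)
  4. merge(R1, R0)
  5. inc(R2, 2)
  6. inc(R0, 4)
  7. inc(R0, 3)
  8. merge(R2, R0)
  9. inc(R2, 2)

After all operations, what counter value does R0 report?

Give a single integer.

Op 1: inc R1 by 5 -> R1=(0,5,0) value=5
Op 2: merge R2<->R1 -> R2=(0,5,0) R1=(0,5,0)
Op 3: inc R2 by 2 -> R2=(0,5,2) value=7
Op 4: merge R1<->R0 -> R1=(0,5,0) R0=(0,5,0)
Op 5: inc R2 by 2 -> R2=(0,5,4) value=9
Op 6: inc R0 by 4 -> R0=(4,5,0) value=9
Op 7: inc R0 by 3 -> R0=(7,5,0) value=12
Op 8: merge R2<->R0 -> R2=(7,5,4) R0=(7,5,4)
Op 9: inc R2 by 2 -> R2=(7,5,6) value=18

Answer: 16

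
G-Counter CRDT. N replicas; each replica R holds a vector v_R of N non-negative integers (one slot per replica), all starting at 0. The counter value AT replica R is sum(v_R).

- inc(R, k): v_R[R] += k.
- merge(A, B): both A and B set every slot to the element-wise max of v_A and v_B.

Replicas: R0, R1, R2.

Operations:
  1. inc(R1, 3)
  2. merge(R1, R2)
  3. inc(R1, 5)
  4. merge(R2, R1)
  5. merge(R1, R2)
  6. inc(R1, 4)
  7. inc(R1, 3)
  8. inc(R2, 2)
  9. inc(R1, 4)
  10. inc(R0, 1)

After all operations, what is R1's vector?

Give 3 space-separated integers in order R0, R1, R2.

Op 1: inc R1 by 3 -> R1=(0,3,0) value=3
Op 2: merge R1<->R2 -> R1=(0,3,0) R2=(0,3,0)
Op 3: inc R1 by 5 -> R1=(0,8,0) value=8
Op 4: merge R2<->R1 -> R2=(0,8,0) R1=(0,8,0)
Op 5: merge R1<->R2 -> R1=(0,8,0) R2=(0,8,0)
Op 6: inc R1 by 4 -> R1=(0,12,0) value=12
Op 7: inc R1 by 3 -> R1=(0,15,0) value=15
Op 8: inc R2 by 2 -> R2=(0,8,2) value=10
Op 9: inc R1 by 4 -> R1=(0,19,0) value=19
Op 10: inc R0 by 1 -> R0=(1,0,0) value=1

Answer: 0 19 0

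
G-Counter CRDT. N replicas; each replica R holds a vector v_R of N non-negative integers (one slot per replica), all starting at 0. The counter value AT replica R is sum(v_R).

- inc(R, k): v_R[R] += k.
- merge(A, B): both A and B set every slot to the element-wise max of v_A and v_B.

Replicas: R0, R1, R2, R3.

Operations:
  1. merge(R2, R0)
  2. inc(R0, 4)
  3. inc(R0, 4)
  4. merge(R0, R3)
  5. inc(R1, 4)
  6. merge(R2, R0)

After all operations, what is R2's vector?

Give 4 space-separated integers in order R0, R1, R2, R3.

Answer: 8 0 0 0

Derivation:
Op 1: merge R2<->R0 -> R2=(0,0,0,0) R0=(0,0,0,0)
Op 2: inc R0 by 4 -> R0=(4,0,0,0) value=4
Op 3: inc R0 by 4 -> R0=(8,0,0,0) value=8
Op 4: merge R0<->R3 -> R0=(8,0,0,0) R3=(8,0,0,0)
Op 5: inc R1 by 4 -> R1=(0,4,0,0) value=4
Op 6: merge R2<->R0 -> R2=(8,0,0,0) R0=(8,0,0,0)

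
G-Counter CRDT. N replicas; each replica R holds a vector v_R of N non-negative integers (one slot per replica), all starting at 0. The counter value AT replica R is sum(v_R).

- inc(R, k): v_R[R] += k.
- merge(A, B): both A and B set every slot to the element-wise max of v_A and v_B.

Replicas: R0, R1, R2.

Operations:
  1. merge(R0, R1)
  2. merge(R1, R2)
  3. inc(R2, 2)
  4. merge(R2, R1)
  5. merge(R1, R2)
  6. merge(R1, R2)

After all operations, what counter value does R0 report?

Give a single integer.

Op 1: merge R0<->R1 -> R0=(0,0,0) R1=(0,0,0)
Op 2: merge R1<->R2 -> R1=(0,0,0) R2=(0,0,0)
Op 3: inc R2 by 2 -> R2=(0,0,2) value=2
Op 4: merge R2<->R1 -> R2=(0,0,2) R1=(0,0,2)
Op 5: merge R1<->R2 -> R1=(0,0,2) R2=(0,0,2)
Op 6: merge R1<->R2 -> R1=(0,0,2) R2=(0,0,2)

Answer: 0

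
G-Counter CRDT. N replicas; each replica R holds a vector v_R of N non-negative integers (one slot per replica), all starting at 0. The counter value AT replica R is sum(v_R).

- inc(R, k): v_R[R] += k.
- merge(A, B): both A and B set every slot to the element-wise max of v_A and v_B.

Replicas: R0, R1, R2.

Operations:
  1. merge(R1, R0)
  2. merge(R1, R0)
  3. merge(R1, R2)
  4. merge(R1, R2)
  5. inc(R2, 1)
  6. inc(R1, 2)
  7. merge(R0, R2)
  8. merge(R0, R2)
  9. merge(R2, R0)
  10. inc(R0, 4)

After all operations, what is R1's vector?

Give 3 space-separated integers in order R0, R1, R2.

Answer: 0 2 0

Derivation:
Op 1: merge R1<->R0 -> R1=(0,0,0) R0=(0,0,0)
Op 2: merge R1<->R0 -> R1=(0,0,0) R0=(0,0,0)
Op 3: merge R1<->R2 -> R1=(0,0,0) R2=(0,0,0)
Op 4: merge R1<->R2 -> R1=(0,0,0) R2=(0,0,0)
Op 5: inc R2 by 1 -> R2=(0,0,1) value=1
Op 6: inc R1 by 2 -> R1=(0,2,0) value=2
Op 7: merge R0<->R2 -> R0=(0,0,1) R2=(0,0,1)
Op 8: merge R0<->R2 -> R0=(0,0,1) R2=(0,0,1)
Op 9: merge R2<->R0 -> R2=(0,0,1) R0=(0,0,1)
Op 10: inc R0 by 4 -> R0=(4,0,1) value=5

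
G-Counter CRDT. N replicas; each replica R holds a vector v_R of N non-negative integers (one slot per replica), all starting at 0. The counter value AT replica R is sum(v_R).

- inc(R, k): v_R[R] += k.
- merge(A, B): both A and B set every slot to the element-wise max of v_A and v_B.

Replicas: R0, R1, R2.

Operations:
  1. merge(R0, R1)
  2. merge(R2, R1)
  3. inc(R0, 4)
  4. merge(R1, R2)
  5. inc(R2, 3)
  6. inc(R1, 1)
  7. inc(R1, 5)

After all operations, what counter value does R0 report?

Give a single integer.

Answer: 4

Derivation:
Op 1: merge R0<->R1 -> R0=(0,0,0) R1=(0,0,0)
Op 2: merge R2<->R1 -> R2=(0,0,0) R1=(0,0,0)
Op 3: inc R0 by 4 -> R0=(4,0,0) value=4
Op 4: merge R1<->R2 -> R1=(0,0,0) R2=(0,0,0)
Op 5: inc R2 by 3 -> R2=(0,0,3) value=3
Op 6: inc R1 by 1 -> R1=(0,1,0) value=1
Op 7: inc R1 by 5 -> R1=(0,6,0) value=6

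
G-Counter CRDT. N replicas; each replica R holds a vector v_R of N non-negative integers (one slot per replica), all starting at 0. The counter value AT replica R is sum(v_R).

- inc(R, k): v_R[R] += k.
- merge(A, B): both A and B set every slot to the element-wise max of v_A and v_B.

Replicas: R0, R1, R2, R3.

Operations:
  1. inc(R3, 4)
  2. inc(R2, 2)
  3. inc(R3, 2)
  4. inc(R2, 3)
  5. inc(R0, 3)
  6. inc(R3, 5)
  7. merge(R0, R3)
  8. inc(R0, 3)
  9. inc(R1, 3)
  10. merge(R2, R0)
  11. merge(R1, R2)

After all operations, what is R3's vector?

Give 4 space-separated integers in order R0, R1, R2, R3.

Answer: 3 0 0 11

Derivation:
Op 1: inc R3 by 4 -> R3=(0,0,0,4) value=4
Op 2: inc R2 by 2 -> R2=(0,0,2,0) value=2
Op 3: inc R3 by 2 -> R3=(0,0,0,6) value=6
Op 4: inc R2 by 3 -> R2=(0,0,5,0) value=5
Op 5: inc R0 by 3 -> R0=(3,0,0,0) value=3
Op 6: inc R3 by 5 -> R3=(0,0,0,11) value=11
Op 7: merge R0<->R3 -> R0=(3,0,0,11) R3=(3,0,0,11)
Op 8: inc R0 by 3 -> R0=(6,0,0,11) value=17
Op 9: inc R1 by 3 -> R1=(0,3,0,0) value=3
Op 10: merge R2<->R0 -> R2=(6,0,5,11) R0=(6,0,5,11)
Op 11: merge R1<->R2 -> R1=(6,3,5,11) R2=(6,3,5,11)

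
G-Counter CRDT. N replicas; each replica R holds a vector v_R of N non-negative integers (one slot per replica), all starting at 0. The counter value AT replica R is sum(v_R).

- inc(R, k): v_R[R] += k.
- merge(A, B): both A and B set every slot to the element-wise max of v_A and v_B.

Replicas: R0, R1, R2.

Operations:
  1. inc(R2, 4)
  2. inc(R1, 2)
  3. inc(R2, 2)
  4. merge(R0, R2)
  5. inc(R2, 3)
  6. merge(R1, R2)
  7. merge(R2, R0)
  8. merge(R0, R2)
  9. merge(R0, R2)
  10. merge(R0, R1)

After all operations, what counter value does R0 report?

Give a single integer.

Op 1: inc R2 by 4 -> R2=(0,0,4) value=4
Op 2: inc R1 by 2 -> R1=(0,2,0) value=2
Op 3: inc R2 by 2 -> R2=(0,0,6) value=6
Op 4: merge R0<->R2 -> R0=(0,0,6) R2=(0,0,6)
Op 5: inc R2 by 3 -> R2=(0,0,9) value=9
Op 6: merge R1<->R2 -> R1=(0,2,9) R2=(0,2,9)
Op 7: merge R2<->R0 -> R2=(0,2,9) R0=(0,2,9)
Op 8: merge R0<->R2 -> R0=(0,2,9) R2=(0,2,9)
Op 9: merge R0<->R2 -> R0=(0,2,9) R2=(0,2,9)
Op 10: merge R0<->R1 -> R0=(0,2,9) R1=(0,2,9)

Answer: 11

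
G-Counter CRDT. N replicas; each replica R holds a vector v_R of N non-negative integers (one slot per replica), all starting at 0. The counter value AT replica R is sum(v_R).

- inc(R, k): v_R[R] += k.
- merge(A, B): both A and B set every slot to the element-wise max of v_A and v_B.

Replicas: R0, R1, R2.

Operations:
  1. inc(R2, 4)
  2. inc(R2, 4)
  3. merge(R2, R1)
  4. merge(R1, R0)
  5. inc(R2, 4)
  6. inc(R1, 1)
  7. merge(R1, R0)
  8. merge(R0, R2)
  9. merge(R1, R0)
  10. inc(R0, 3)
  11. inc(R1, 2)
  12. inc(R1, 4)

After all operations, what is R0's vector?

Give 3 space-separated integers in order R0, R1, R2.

Answer: 3 1 12

Derivation:
Op 1: inc R2 by 4 -> R2=(0,0,4) value=4
Op 2: inc R2 by 4 -> R2=(0,0,8) value=8
Op 3: merge R2<->R1 -> R2=(0,0,8) R1=(0,0,8)
Op 4: merge R1<->R0 -> R1=(0,0,8) R0=(0,0,8)
Op 5: inc R2 by 4 -> R2=(0,0,12) value=12
Op 6: inc R1 by 1 -> R1=(0,1,8) value=9
Op 7: merge R1<->R0 -> R1=(0,1,8) R0=(0,1,8)
Op 8: merge R0<->R2 -> R0=(0,1,12) R2=(0,1,12)
Op 9: merge R1<->R0 -> R1=(0,1,12) R0=(0,1,12)
Op 10: inc R0 by 3 -> R0=(3,1,12) value=16
Op 11: inc R1 by 2 -> R1=(0,3,12) value=15
Op 12: inc R1 by 4 -> R1=(0,7,12) value=19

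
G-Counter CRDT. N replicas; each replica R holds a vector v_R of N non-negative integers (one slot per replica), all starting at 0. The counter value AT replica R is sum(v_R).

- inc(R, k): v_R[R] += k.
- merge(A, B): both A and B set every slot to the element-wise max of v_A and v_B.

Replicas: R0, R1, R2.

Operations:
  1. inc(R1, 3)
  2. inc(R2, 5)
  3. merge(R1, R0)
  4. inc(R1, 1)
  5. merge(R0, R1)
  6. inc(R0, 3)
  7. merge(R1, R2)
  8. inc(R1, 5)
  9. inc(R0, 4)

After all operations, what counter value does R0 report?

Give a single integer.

Op 1: inc R1 by 3 -> R1=(0,3,0) value=3
Op 2: inc R2 by 5 -> R2=(0,0,5) value=5
Op 3: merge R1<->R0 -> R1=(0,3,0) R0=(0,3,0)
Op 4: inc R1 by 1 -> R1=(0,4,0) value=4
Op 5: merge R0<->R1 -> R0=(0,4,0) R1=(0,4,0)
Op 6: inc R0 by 3 -> R0=(3,4,0) value=7
Op 7: merge R1<->R2 -> R1=(0,4,5) R2=(0,4,5)
Op 8: inc R1 by 5 -> R1=(0,9,5) value=14
Op 9: inc R0 by 4 -> R0=(7,4,0) value=11

Answer: 11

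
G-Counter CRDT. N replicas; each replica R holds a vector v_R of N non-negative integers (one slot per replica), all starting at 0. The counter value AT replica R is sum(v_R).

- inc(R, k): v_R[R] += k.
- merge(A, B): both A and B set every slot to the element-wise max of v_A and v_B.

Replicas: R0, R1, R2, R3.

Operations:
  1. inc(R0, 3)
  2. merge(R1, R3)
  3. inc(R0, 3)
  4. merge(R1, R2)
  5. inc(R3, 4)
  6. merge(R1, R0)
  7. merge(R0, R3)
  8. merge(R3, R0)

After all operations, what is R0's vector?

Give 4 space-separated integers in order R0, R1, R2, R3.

Answer: 6 0 0 4

Derivation:
Op 1: inc R0 by 3 -> R0=(3,0,0,0) value=3
Op 2: merge R1<->R3 -> R1=(0,0,0,0) R3=(0,0,0,0)
Op 3: inc R0 by 3 -> R0=(6,0,0,0) value=6
Op 4: merge R1<->R2 -> R1=(0,0,0,0) R2=(0,0,0,0)
Op 5: inc R3 by 4 -> R3=(0,0,0,4) value=4
Op 6: merge R1<->R0 -> R1=(6,0,0,0) R0=(6,0,0,0)
Op 7: merge R0<->R3 -> R0=(6,0,0,4) R3=(6,0,0,4)
Op 8: merge R3<->R0 -> R3=(6,0,0,4) R0=(6,0,0,4)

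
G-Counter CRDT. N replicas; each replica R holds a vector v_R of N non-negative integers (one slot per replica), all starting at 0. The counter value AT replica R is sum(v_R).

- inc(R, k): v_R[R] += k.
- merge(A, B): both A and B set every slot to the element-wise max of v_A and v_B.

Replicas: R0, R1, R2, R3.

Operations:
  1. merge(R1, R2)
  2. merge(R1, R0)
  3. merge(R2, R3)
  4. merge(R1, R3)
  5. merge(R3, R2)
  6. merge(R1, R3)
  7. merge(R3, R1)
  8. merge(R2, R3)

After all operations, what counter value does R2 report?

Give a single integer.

Answer: 0

Derivation:
Op 1: merge R1<->R2 -> R1=(0,0,0,0) R2=(0,0,0,0)
Op 2: merge R1<->R0 -> R1=(0,0,0,0) R0=(0,0,0,0)
Op 3: merge R2<->R3 -> R2=(0,0,0,0) R3=(0,0,0,0)
Op 4: merge R1<->R3 -> R1=(0,0,0,0) R3=(0,0,0,0)
Op 5: merge R3<->R2 -> R3=(0,0,0,0) R2=(0,0,0,0)
Op 6: merge R1<->R3 -> R1=(0,0,0,0) R3=(0,0,0,0)
Op 7: merge R3<->R1 -> R3=(0,0,0,0) R1=(0,0,0,0)
Op 8: merge R2<->R3 -> R2=(0,0,0,0) R3=(0,0,0,0)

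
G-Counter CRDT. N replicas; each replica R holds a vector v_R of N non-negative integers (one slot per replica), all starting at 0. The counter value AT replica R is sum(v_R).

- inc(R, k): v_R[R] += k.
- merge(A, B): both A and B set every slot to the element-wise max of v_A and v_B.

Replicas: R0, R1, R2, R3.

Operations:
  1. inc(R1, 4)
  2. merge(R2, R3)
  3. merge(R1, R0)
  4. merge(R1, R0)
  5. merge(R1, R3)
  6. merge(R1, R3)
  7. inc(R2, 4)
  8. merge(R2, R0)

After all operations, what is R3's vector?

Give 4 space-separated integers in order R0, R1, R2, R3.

Op 1: inc R1 by 4 -> R1=(0,4,0,0) value=4
Op 2: merge R2<->R3 -> R2=(0,0,0,0) R3=(0,0,0,0)
Op 3: merge R1<->R0 -> R1=(0,4,0,0) R0=(0,4,0,0)
Op 4: merge R1<->R0 -> R1=(0,4,0,0) R0=(0,4,0,0)
Op 5: merge R1<->R3 -> R1=(0,4,0,0) R3=(0,4,0,0)
Op 6: merge R1<->R3 -> R1=(0,4,0,0) R3=(0,4,0,0)
Op 7: inc R2 by 4 -> R2=(0,0,4,0) value=4
Op 8: merge R2<->R0 -> R2=(0,4,4,0) R0=(0,4,4,0)

Answer: 0 4 0 0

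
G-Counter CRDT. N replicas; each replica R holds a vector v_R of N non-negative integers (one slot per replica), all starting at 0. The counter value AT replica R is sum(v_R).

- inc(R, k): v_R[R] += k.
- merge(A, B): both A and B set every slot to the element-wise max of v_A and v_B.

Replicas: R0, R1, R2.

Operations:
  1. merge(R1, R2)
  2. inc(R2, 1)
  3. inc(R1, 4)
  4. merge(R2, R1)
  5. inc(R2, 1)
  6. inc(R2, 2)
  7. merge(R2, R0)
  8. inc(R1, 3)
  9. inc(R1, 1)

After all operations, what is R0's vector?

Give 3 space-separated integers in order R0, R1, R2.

Op 1: merge R1<->R2 -> R1=(0,0,0) R2=(0,0,0)
Op 2: inc R2 by 1 -> R2=(0,0,1) value=1
Op 3: inc R1 by 4 -> R1=(0,4,0) value=4
Op 4: merge R2<->R1 -> R2=(0,4,1) R1=(0,4,1)
Op 5: inc R2 by 1 -> R2=(0,4,2) value=6
Op 6: inc R2 by 2 -> R2=(0,4,4) value=8
Op 7: merge R2<->R0 -> R2=(0,4,4) R0=(0,4,4)
Op 8: inc R1 by 3 -> R1=(0,7,1) value=8
Op 9: inc R1 by 1 -> R1=(0,8,1) value=9

Answer: 0 4 4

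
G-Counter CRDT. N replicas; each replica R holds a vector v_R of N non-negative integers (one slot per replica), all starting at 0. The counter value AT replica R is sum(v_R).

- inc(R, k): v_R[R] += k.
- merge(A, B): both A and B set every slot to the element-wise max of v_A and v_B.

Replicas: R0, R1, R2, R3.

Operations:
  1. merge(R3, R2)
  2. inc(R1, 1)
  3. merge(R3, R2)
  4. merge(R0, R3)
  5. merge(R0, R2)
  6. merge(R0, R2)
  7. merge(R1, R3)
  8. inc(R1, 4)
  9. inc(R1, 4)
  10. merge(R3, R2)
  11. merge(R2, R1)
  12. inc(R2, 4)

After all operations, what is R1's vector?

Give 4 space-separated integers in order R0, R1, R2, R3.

Answer: 0 9 0 0

Derivation:
Op 1: merge R3<->R2 -> R3=(0,0,0,0) R2=(0,0,0,0)
Op 2: inc R1 by 1 -> R1=(0,1,0,0) value=1
Op 3: merge R3<->R2 -> R3=(0,0,0,0) R2=(0,0,0,0)
Op 4: merge R0<->R3 -> R0=(0,0,0,0) R3=(0,0,0,0)
Op 5: merge R0<->R2 -> R0=(0,0,0,0) R2=(0,0,0,0)
Op 6: merge R0<->R2 -> R0=(0,0,0,0) R2=(0,0,0,0)
Op 7: merge R1<->R3 -> R1=(0,1,0,0) R3=(0,1,0,0)
Op 8: inc R1 by 4 -> R1=(0,5,0,0) value=5
Op 9: inc R1 by 4 -> R1=(0,9,0,0) value=9
Op 10: merge R3<->R2 -> R3=(0,1,0,0) R2=(0,1,0,0)
Op 11: merge R2<->R1 -> R2=(0,9,0,0) R1=(0,9,0,0)
Op 12: inc R2 by 4 -> R2=(0,9,4,0) value=13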